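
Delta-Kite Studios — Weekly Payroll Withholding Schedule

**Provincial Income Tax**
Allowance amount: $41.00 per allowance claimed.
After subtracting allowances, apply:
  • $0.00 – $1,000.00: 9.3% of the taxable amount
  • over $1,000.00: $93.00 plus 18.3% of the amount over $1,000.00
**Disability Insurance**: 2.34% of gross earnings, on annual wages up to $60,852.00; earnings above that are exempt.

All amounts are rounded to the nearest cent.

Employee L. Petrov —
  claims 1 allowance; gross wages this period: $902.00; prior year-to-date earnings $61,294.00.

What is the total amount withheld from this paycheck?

$80.07

Provincial Income Tax: taxable = $902.00 − 1×$41.00 = $861.00
  9.3% × $861.00 = $80.07
Disability Insurance: YTD $61,294.00 ≥ cap $60,852.00 → $0.00
Total: $80.07 + $0.00 = $80.07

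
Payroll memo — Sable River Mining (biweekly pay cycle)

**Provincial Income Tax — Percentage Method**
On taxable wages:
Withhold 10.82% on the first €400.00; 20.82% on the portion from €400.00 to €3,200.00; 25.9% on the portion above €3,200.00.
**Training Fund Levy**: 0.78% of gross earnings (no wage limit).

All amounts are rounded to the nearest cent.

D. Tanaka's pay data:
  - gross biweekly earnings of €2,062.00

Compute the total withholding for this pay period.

Provincial Income Tax: taxable = €2,062.00
  €43.28 + 20.82% × (€2,062.00 − €400.00) = €43.28 + 20.82% × €1,662.00 = €389.31
Training Fund Levy: 0.78% × €2,062.00 = €16.08
Total: €389.31 + €16.08 = €405.39

€405.39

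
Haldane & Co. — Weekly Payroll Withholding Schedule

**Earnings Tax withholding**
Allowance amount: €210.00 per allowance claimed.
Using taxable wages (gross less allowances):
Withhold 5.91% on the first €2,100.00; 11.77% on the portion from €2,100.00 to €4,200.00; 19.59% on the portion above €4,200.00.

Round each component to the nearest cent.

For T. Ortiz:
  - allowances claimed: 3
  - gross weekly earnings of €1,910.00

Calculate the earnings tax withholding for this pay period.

Earnings Tax: taxable = €1,910.00 − 3×€210.00 = €1,280.00
  5.91% × €1,280.00 = €75.65

€75.65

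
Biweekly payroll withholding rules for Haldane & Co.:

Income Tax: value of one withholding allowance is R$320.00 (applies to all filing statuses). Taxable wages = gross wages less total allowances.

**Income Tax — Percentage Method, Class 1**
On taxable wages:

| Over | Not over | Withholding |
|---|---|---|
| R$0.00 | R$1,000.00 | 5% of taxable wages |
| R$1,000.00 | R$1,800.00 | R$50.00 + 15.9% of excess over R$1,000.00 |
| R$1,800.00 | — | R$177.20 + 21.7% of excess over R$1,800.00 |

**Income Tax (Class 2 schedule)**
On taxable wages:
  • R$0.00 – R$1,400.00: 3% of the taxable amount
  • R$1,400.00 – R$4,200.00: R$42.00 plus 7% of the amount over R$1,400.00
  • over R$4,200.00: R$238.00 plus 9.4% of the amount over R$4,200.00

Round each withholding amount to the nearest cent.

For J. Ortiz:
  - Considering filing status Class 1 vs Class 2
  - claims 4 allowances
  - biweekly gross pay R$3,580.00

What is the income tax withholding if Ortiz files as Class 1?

Income Tax (Class 1): taxable = R$3,580.00 − 4×R$320.00 = R$2,300.00
  R$177.20 + 21.7% × (R$2,300.00 − R$1,800.00) = R$177.20 + 21.7% × R$500.00 = R$285.70

R$285.70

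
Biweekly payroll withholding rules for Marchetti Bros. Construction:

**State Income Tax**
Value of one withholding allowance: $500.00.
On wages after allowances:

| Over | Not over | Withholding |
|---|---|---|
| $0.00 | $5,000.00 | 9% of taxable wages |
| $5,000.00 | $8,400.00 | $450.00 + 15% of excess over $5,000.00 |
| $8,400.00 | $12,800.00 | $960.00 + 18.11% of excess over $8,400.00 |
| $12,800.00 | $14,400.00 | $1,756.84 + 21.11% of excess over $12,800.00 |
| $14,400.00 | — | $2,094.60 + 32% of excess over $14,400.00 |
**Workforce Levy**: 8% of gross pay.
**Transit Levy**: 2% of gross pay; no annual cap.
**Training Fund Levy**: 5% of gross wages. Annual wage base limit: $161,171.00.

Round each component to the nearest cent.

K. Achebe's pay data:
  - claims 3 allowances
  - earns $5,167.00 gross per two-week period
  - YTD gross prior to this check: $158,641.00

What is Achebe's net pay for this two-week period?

$4,193.77

State Income Tax: taxable = $5,167.00 − 3×$500.00 = $3,667.00
  9% × $3,667.00 = $330.03
Workforce Levy: 8% × $5,167.00 = $413.36
Transit Levy: 2% × $5,167.00 = $103.34
Training Fund Levy: cap $161,171.00 − YTD $158,641.00 = $2,530.00 subject; 5% × $2,530.00 = $126.50
Total withheld: $330.03 + $413.36 + $103.34 + $126.50 = $973.23
Net pay: $5,167.00 − $973.23 = $4,193.77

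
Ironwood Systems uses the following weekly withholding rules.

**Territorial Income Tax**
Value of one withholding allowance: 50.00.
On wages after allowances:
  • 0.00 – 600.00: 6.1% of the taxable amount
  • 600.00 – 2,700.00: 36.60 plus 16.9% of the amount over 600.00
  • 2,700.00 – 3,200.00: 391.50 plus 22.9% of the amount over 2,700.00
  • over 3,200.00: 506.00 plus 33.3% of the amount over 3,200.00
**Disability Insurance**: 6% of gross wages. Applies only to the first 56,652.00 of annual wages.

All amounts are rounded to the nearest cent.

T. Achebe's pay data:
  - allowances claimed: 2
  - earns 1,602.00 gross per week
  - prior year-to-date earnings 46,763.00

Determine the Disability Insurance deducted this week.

96.12

Disability Insurance: 6% × 1,602.00 = 96.12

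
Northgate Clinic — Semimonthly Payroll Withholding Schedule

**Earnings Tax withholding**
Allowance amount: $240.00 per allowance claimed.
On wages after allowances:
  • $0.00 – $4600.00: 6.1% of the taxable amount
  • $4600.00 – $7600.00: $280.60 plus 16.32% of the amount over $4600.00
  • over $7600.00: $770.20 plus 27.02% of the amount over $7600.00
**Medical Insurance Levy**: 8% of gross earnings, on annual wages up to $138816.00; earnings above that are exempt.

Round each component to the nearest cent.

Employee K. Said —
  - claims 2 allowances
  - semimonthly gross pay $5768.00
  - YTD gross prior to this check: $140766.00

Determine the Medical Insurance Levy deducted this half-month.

$0.00

Medical Insurance Levy: YTD $140766.00 ≥ cap $138816.00 → $0.00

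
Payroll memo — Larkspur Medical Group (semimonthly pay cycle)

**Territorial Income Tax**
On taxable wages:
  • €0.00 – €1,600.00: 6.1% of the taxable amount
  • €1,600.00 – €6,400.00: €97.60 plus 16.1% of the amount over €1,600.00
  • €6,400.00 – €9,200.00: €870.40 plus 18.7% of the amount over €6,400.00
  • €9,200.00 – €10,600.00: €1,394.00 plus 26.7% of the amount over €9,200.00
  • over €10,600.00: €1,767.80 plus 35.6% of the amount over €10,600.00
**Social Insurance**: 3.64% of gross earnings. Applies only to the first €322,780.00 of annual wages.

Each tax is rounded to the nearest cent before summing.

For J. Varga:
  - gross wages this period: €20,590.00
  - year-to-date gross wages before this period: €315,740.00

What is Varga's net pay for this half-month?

Territorial Income Tax: taxable = €20,590.00
  €1,767.80 + 35.6% × (€20,590.00 − €10,600.00) = €1,767.80 + 35.6% × €9,990.00 = €5,324.24
Social Insurance: cap €322,780.00 − YTD €315,740.00 = €7,040.00 subject; 3.64% × €7,040.00 = €256.26
Total withheld: €5,324.24 + €256.26 = €5,580.50
Net pay: €20,590.00 − €5,580.50 = €15,009.50

€15,009.50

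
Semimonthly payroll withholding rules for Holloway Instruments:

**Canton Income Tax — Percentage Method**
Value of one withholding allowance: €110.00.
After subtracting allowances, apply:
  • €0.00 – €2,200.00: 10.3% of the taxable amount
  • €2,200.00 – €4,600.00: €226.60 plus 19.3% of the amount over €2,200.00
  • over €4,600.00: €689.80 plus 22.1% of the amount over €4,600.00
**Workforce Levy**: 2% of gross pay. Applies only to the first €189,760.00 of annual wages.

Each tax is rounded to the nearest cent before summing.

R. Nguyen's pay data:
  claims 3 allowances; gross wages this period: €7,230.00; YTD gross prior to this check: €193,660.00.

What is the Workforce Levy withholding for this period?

Workforce Levy: YTD €193,660.00 ≥ cap €189,760.00 → €0.00

€0.00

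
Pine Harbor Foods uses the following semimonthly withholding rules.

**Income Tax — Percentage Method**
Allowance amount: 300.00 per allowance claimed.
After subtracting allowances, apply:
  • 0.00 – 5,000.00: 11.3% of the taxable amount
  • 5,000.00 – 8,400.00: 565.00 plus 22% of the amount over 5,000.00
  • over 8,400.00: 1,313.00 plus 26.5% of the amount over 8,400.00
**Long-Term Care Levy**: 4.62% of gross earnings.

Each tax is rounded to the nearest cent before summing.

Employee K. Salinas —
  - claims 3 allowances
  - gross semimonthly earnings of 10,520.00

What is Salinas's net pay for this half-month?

Income Tax: taxable = 10,520.00 − 3×300.00 = 9,620.00
  1,313.00 + 26.5% × (9,620.00 − 8,400.00) = 1,313.00 + 26.5% × 1,220.00 = 1,636.30
Long-Term Care Levy: 4.62% × 10,520.00 = 486.02
Total withheld: 1,636.30 + 486.02 = 2,122.32
Net pay: 10,520.00 − 2,122.32 = 8,397.68

8,397.68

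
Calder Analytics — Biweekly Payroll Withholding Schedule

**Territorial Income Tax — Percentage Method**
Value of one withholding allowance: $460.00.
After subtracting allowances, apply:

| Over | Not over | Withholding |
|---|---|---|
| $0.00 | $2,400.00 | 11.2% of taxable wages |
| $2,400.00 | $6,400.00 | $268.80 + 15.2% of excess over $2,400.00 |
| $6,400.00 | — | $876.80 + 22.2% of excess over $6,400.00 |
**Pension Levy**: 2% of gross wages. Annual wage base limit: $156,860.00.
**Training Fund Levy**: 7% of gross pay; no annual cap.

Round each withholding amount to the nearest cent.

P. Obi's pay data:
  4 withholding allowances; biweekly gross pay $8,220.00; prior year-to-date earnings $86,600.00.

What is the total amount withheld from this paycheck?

Territorial Income Tax: taxable = $8,220.00 − 4×$460.00 = $6,380.00
  $268.80 + 15.2% × ($6,380.00 − $2,400.00) = $268.80 + 15.2% × $3,980.00 = $873.76
Pension Levy: 2% × $8,220.00 = $164.40
Training Fund Levy: 7% × $8,220.00 = $575.40
Total: $873.76 + $164.40 + $575.40 = $1,613.56

$1,613.56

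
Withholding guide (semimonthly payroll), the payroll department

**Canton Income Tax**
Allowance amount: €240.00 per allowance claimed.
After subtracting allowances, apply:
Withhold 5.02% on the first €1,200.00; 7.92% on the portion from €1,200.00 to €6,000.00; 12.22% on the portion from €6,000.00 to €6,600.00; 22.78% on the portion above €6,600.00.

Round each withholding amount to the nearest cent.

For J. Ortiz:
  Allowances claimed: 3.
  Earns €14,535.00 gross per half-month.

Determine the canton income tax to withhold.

Canton Income Tax: taxable = €14,535.00 − 3×€240.00 = €13,815.00
  €513.72 + 22.78% × (€13,815.00 − €6,600.00) = €513.72 + 22.78% × €7,215.00 = €2,157.30

€2,157.30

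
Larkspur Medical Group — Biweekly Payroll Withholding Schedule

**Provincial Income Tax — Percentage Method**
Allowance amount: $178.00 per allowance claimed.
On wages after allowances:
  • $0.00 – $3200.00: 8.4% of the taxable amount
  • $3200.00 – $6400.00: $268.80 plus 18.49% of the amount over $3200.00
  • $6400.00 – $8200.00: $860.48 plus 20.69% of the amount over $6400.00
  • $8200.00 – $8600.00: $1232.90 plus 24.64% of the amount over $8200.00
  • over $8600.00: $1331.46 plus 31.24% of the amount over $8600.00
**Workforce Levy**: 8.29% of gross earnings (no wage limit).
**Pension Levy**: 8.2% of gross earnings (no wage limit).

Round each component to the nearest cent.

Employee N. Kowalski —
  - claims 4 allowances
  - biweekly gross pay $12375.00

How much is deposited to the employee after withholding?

Provincial Income Tax: taxable = $12375.00 − 4×$178.00 = $11663.00
  $1331.46 + 31.24% × ($11663.00 − $8600.00) = $1331.46 + 31.24% × $3063.00 = $2288.34
Workforce Levy: 8.29% × $12375.00 = $1025.89
Pension Levy: 8.2% × $12375.00 = $1014.75
Total withheld: $2288.34 + $1025.89 + $1014.75 = $4328.98
Net pay: $12375.00 − $4328.98 = $8046.02

$8046.02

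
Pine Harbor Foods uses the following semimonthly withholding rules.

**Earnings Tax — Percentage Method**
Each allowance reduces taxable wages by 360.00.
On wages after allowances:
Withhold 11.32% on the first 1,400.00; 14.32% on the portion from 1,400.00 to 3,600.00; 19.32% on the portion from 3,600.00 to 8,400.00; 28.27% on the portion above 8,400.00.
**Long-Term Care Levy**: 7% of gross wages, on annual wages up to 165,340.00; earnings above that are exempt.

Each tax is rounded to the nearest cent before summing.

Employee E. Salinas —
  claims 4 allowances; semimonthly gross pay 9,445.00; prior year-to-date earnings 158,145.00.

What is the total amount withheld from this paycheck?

Earnings Tax: taxable = 9,445.00 − 4×360.00 = 8,005.00
  473.52 + 19.32% × (8,005.00 − 3,600.00) = 473.52 + 19.32% × 4,405.00 = 1,324.57
Long-Term Care Levy: cap 165,340.00 − YTD 158,145.00 = 7,195.00 subject; 7% × 7,195.00 = 503.65
Total: 1,324.57 + 503.65 = 1,828.22

1,828.22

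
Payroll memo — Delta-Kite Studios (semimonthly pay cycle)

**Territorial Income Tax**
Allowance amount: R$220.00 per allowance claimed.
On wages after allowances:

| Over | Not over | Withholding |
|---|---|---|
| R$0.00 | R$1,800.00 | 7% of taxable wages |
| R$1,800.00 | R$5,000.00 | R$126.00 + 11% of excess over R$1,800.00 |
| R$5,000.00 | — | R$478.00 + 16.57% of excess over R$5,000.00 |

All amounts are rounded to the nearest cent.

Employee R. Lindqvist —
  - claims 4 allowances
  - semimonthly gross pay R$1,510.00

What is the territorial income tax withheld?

R$44.10

Territorial Income Tax: taxable = R$1,510.00 − 4×R$220.00 = R$630.00
  7% × R$630.00 = R$44.10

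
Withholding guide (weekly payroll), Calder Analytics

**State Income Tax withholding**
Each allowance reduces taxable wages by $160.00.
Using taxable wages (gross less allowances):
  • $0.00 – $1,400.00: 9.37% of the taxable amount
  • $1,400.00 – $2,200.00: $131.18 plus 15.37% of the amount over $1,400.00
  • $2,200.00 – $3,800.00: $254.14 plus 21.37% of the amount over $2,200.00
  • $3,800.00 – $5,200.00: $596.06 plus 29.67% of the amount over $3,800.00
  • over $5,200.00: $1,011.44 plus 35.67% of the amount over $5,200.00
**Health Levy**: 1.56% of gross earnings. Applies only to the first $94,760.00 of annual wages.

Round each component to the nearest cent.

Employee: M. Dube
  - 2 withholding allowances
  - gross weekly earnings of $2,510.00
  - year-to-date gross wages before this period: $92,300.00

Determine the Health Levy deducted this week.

$38.38

Health Levy: cap $94,760.00 − YTD $92,300.00 = $2,460.00 subject; 1.56% × $2,460.00 = $38.38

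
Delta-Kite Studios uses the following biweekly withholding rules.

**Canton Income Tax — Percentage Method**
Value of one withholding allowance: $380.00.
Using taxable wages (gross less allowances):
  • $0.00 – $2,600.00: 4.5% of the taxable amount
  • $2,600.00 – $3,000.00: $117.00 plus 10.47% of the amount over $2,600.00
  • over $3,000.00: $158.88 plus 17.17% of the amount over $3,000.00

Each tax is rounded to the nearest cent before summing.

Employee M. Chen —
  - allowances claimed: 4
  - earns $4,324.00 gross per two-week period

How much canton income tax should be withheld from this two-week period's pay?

$138.36

Canton Income Tax: taxable = $4,324.00 − 4×$380.00 = $2,804.00
  $117.00 + 10.47% × ($2,804.00 − $2,600.00) = $117.00 + 10.47% × $204.00 = $138.36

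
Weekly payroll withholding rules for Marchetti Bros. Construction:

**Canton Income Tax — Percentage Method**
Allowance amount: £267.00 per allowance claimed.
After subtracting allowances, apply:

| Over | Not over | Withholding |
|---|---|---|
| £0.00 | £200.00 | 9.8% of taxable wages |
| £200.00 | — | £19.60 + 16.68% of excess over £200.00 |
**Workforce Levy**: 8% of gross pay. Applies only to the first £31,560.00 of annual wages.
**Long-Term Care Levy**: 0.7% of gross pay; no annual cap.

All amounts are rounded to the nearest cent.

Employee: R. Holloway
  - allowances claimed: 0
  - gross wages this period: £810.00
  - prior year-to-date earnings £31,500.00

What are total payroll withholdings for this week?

Canton Income Tax: taxable = £810.00
  £19.60 + 16.68% × (£810.00 − £200.00) = £19.60 + 16.68% × £610.00 = £121.35
Workforce Levy: cap £31,560.00 − YTD £31,500.00 = £60.00 subject; 8% × £60.00 = £4.80
Long-Term Care Levy: 0.7% × £810.00 = £5.67
Total: £121.35 + £4.80 + £5.67 = £131.82

£131.82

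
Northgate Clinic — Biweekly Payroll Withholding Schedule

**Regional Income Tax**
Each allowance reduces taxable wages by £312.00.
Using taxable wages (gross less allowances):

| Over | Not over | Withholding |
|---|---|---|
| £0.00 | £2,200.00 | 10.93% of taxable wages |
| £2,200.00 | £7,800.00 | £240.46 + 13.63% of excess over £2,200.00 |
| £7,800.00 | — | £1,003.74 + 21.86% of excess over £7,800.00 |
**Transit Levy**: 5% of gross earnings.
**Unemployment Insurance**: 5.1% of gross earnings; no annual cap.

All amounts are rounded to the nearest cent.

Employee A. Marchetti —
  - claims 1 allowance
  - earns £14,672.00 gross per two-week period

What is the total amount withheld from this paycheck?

£3,919.63

Regional Income Tax: taxable = £14,672.00 − 1×£312.00 = £14,360.00
  £1,003.74 + 21.86% × (£14,360.00 − £7,800.00) = £1,003.74 + 21.86% × £6,560.00 = £2,437.76
Transit Levy: 5% × £14,672.00 = £733.60
Unemployment Insurance: 5.1% × £14,672.00 = £748.27
Total: £2,437.76 + £733.60 + £748.27 = £3,919.63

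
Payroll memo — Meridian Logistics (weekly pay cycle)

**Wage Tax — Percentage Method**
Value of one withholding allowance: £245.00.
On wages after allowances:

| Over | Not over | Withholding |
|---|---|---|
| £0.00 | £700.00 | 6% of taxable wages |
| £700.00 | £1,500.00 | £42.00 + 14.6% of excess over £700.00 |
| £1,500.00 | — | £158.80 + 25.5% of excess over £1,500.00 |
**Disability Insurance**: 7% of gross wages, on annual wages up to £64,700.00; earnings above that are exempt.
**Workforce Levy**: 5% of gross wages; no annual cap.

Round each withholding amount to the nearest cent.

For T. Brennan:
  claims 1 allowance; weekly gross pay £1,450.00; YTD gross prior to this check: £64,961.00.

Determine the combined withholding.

£188.23

Wage Tax: taxable = £1,450.00 − 1×£245.00 = £1,205.00
  £42.00 + 14.6% × (£1,205.00 − £700.00) = £42.00 + 14.6% × £505.00 = £115.73
Disability Insurance: YTD £64,961.00 ≥ cap £64,700.00 → £0.00
Workforce Levy: 5% × £1,450.00 = £72.50
Total: £115.73 + £0.00 + £72.50 = £188.23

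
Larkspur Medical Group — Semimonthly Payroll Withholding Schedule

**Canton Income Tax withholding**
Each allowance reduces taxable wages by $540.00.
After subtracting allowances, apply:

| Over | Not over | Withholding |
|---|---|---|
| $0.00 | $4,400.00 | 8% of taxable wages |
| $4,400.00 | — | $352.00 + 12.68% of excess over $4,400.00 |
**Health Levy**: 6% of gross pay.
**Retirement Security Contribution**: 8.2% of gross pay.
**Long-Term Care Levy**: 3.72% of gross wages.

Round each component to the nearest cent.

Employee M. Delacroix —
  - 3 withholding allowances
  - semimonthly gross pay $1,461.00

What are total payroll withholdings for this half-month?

$261.81

Canton Income Tax: taxable = $1,461.00 − 3×$540.00 = $-159.00
  Taxable ≤ 0 → $0.00
Health Levy: 6% × $1,461.00 = $87.66
Retirement Security Contribution: 8.2% × $1,461.00 = $119.80
Long-Term Care Levy: 3.72% × $1,461.00 = $54.35
Total: $0.00 + $87.66 + $119.80 + $54.35 = $261.81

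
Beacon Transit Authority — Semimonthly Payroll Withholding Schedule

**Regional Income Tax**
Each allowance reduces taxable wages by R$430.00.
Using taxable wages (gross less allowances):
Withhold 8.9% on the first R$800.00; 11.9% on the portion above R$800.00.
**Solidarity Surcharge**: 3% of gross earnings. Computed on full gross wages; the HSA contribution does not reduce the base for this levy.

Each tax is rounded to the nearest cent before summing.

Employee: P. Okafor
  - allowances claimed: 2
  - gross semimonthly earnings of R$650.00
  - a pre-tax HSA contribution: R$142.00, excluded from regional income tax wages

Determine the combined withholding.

Regional Income Tax: taxable = R$650.00 − R$142.00 − 2×R$430.00 = R$-352.00
  Taxable ≤ 0 → R$0.00
Solidarity Surcharge: 3% × R$650.00 = R$19.50
Total: R$0.00 + R$19.50 = R$19.50

R$19.50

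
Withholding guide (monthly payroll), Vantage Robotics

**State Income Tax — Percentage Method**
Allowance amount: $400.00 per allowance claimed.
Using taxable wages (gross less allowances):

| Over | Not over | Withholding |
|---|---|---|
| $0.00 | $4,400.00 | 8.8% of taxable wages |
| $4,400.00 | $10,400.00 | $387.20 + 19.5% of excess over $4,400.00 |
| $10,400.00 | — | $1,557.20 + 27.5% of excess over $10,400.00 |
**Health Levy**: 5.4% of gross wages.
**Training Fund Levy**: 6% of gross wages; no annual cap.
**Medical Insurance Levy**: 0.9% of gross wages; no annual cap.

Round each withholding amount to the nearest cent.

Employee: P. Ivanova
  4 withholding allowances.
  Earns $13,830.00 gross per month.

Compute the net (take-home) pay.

State Income Tax: taxable = $13,830.00 − 4×$400.00 = $12,230.00
  $1,557.20 + 27.5% × ($12,230.00 − $10,400.00) = $1,557.20 + 27.5% × $1,830.00 = $2,060.45
Health Levy: 5.4% × $13,830.00 = $746.82
Training Fund Levy: 6% × $13,830.00 = $829.80
Medical Insurance Levy: 0.9% × $13,830.00 = $124.47
Total withheld: $2,060.45 + $746.82 + $829.80 + $124.47 = $3,761.54
Net pay: $13,830.00 − $3,761.54 = $10,068.46

$10,068.46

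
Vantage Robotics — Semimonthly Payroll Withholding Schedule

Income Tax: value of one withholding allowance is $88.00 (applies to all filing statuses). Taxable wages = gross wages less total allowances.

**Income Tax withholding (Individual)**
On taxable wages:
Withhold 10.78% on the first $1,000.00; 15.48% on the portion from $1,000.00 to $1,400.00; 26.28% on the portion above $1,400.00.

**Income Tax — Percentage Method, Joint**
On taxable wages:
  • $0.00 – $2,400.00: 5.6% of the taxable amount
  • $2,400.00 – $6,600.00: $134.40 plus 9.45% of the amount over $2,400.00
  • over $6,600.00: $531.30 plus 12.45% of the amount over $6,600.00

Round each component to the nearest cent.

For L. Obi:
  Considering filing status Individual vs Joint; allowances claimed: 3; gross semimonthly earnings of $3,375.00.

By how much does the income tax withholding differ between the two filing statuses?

Income Tax (Individual): taxable = $3,375.00 − 3×$88.00 = $3,111.00
  $169.72 + 26.28% × ($3,111.00 − $1,400.00) = $169.72 + 26.28% × $1,711.00 = $619.37
Income Tax (Joint): taxable = $3,375.00 − 3×$88.00 = $3,111.00
  $134.40 + 9.45% × ($3,111.00 − $2,400.00) = $134.40 + 9.45% × $711.00 = $201.59
Difference: |$619.37 − $201.59| = $417.78 (higher under Individual)

$417.78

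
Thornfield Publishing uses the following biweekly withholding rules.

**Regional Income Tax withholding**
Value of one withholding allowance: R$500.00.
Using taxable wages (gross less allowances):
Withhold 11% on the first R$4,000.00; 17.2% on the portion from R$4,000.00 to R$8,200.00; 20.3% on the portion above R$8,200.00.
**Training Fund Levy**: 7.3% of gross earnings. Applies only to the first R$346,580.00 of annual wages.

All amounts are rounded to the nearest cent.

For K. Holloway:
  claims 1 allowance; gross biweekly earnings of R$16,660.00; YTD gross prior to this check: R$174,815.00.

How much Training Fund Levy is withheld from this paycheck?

R$1,216.18

Training Fund Levy: 7.3% × R$16,660.00 = R$1,216.18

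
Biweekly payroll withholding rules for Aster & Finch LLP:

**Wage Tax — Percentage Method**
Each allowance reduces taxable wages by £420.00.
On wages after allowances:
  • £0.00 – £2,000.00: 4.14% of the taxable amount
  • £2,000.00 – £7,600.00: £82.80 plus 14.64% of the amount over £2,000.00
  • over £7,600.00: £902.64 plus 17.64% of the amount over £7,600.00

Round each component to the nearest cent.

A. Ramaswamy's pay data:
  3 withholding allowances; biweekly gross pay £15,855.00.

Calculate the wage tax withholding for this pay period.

£2,136.56

Wage Tax: taxable = £15,855.00 − 3×£420.00 = £14,595.00
  £902.64 + 17.64% × (£14,595.00 − £7,600.00) = £902.64 + 17.64% × £6,995.00 = £2,136.56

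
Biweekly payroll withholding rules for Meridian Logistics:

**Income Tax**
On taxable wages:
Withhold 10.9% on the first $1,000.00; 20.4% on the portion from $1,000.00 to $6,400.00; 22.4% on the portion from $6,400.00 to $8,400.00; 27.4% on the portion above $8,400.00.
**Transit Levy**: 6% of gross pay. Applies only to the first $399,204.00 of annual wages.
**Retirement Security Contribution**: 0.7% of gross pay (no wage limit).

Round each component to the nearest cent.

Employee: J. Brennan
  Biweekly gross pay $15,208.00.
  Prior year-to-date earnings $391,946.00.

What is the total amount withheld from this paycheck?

$4,065.93

Income Tax: taxable = $15,208.00
  $1,658.60 + 27.4% × ($15,208.00 − $8,400.00) = $1,658.60 + 27.4% × $6,808.00 = $3,523.99
Transit Levy: cap $399,204.00 − YTD $391,946.00 = $7,258.00 subject; 6% × $7,258.00 = $435.48
Retirement Security Contribution: 0.7% × $15,208.00 = $106.46
Total: $3,523.99 + $435.48 + $106.46 = $4,065.93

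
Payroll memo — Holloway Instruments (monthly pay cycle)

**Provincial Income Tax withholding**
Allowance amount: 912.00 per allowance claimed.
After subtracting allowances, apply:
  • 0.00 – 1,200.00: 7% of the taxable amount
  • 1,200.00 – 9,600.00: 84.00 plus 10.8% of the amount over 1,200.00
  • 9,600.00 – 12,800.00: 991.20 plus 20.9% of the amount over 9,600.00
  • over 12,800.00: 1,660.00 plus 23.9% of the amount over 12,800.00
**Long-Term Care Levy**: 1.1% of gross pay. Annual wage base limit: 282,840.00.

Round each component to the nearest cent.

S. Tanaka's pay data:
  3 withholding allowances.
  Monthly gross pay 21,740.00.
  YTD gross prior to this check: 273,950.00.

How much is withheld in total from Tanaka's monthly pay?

Provincial Income Tax: taxable = 21,740.00 − 3×912.00 = 19,004.00
  1,660.00 + 23.9% × (19,004.00 − 12,800.00) = 1,660.00 + 23.9% × 6,204.00 = 3,142.76
Long-Term Care Levy: cap 282,840.00 − YTD 273,950.00 = 8,890.00 subject; 1.1% × 8,890.00 = 97.79
Total: 3,142.76 + 97.79 = 3,240.55

3,240.55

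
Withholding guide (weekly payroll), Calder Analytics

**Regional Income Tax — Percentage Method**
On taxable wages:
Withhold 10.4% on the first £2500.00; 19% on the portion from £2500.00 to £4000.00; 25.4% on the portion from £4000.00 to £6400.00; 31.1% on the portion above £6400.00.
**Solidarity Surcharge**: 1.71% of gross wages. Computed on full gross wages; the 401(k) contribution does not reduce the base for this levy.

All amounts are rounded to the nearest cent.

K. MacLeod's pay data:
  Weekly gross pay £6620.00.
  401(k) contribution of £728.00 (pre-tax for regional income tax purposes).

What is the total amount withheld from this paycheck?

£1138.77

Regional Income Tax: taxable = £6620.00 − £728.00 = £5892.00
  £545.00 + 25.4% × (£5892.00 − £4000.00) = £545.00 + 25.4% × £1892.00 = £1025.57
Solidarity Surcharge: 1.71% × £6620.00 = £113.20
Total: £1025.57 + £113.20 = £1138.77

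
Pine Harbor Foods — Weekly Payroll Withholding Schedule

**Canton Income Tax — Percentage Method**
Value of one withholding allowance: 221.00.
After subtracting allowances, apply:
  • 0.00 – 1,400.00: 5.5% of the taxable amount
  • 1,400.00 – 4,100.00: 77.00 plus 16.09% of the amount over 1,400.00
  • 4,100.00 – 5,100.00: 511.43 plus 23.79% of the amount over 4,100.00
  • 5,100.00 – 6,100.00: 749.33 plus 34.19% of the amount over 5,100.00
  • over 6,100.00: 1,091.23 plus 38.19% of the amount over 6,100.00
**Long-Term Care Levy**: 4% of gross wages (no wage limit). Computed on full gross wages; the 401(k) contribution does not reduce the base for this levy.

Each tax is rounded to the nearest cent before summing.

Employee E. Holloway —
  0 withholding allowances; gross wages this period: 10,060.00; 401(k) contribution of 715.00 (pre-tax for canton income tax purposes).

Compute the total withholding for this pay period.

Canton Income Tax: taxable = 10,060.00 − 715.00 = 9,345.00
  1,091.23 + 38.19% × (9,345.00 − 6,100.00) = 1,091.23 + 38.19% × 3,245.00 = 2,330.50
Long-Term Care Levy: 4% × 10,060.00 = 402.40
Total: 2,330.50 + 402.40 = 2,732.90

2,732.90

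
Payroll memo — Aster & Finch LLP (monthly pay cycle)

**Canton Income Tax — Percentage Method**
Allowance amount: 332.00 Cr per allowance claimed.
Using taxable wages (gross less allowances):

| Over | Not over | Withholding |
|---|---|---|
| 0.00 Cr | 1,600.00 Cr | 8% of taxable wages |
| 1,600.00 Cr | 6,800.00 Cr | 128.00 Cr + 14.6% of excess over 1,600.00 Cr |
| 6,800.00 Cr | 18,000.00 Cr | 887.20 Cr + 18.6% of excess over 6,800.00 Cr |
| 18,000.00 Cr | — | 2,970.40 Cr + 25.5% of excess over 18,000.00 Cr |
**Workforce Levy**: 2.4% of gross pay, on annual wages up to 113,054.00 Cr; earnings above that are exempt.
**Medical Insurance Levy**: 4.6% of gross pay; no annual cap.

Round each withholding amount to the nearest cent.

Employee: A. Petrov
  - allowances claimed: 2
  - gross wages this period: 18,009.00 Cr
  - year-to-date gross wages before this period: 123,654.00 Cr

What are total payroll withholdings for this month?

3,676.98 Cr

Canton Income Tax: taxable = 18,009.00 Cr − 2×332.00 Cr = 17,345.00 Cr
  887.20 Cr + 18.6% × (17,345.00 Cr − 6,800.00 Cr) = 887.20 Cr + 18.6% × 10,545.00 Cr = 2,848.57 Cr
Workforce Levy: YTD 123,654.00 Cr ≥ cap 113,054.00 Cr → 0.00 Cr
Medical Insurance Levy: 4.6% × 18,009.00 Cr = 828.41 Cr
Total: 2,848.57 Cr + 0.00 Cr + 828.41 Cr = 3,676.98 Cr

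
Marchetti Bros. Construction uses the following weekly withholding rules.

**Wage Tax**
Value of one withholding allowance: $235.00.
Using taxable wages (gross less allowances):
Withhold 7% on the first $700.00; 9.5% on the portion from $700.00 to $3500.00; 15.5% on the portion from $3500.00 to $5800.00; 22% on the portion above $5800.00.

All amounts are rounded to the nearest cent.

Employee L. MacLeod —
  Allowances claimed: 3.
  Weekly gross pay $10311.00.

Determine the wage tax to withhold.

$1508.82

Wage Tax: taxable = $10311.00 − 3×$235.00 = $9606.00
  $671.50 + 22% × ($9606.00 − $5800.00) = $671.50 + 22% × $3806.00 = $1508.82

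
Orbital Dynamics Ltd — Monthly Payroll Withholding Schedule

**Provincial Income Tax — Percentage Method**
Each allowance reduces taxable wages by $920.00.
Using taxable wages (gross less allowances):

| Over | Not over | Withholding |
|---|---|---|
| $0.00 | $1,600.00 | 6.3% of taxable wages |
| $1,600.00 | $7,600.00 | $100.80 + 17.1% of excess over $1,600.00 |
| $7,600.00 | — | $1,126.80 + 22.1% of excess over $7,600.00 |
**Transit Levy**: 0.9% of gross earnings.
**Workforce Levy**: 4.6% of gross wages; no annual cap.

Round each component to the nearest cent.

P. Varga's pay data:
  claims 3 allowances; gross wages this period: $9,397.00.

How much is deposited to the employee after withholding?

Provincial Income Tax: taxable = $9,397.00 − 3×$920.00 = $6,637.00
  $100.80 + 17.1% × ($6,637.00 − $1,600.00) = $100.80 + 17.1% × $5,037.00 = $962.13
Transit Levy: 0.9% × $9,397.00 = $84.57
Workforce Levy: 4.6% × $9,397.00 = $432.26
Total withheld: $962.13 + $84.57 + $432.26 = $1,478.96
Net pay: $9,397.00 − $1,478.96 = $7,918.04

$7,918.04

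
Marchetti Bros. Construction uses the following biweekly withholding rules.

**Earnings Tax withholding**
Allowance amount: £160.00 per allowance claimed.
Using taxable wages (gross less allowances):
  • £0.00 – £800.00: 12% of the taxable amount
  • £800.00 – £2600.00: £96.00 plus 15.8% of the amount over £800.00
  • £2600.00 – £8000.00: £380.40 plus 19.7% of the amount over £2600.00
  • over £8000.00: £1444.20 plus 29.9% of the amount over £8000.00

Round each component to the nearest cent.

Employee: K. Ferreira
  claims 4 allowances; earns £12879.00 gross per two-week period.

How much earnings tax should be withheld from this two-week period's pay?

£2711.66

Earnings Tax: taxable = £12879.00 − 4×£160.00 = £12239.00
  £1444.20 + 29.9% × (£12239.00 − £8000.00) = £1444.20 + 29.9% × £4239.00 = £2711.66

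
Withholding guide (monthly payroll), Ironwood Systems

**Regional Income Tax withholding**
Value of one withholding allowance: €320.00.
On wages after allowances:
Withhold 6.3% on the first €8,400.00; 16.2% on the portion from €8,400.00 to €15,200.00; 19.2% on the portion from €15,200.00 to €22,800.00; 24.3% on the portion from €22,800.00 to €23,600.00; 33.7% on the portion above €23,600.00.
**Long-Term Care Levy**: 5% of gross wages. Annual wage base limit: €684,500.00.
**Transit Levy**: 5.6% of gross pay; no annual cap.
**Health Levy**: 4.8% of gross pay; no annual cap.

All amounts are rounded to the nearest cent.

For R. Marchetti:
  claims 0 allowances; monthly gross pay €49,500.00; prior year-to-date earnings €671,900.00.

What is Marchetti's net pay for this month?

Regional Income Tax: taxable = €49,500.00
  €3,284.40 + 33.7% × (€49,500.00 − €23,600.00) = €3,284.40 + 33.7% × €25,900.00 = €12,012.70
Long-Term Care Levy: cap €684,500.00 − YTD €671,900.00 = €12,600.00 subject; 5% × €12,600.00 = €630.00
Transit Levy: 5.6% × €49,500.00 = €2,772.00
Health Levy: 4.8% × €49,500.00 = €2,376.00
Total withheld: €12,012.70 + €630.00 + €2,772.00 + €2,376.00 = €17,790.70
Net pay: €49,500.00 − €17,790.70 = €31,709.30

€31,709.30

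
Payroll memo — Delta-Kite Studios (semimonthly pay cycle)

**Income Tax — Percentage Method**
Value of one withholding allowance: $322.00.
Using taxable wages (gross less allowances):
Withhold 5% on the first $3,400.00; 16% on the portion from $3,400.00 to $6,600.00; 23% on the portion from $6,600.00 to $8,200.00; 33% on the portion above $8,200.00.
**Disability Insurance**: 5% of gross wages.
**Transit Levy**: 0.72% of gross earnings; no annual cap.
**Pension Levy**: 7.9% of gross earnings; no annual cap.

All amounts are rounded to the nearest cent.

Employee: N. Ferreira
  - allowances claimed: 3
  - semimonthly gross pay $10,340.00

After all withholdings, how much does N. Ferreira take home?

$7,494.27

Income Tax: taxable = $10,340.00 − 3×$322.00 = $9,374.00
  $1,050.00 + 33% × ($9,374.00 − $8,200.00) = $1,050.00 + 33% × $1,174.00 = $1,437.42
Disability Insurance: 5% × $10,340.00 = $517.00
Transit Levy: 0.72% × $10,340.00 = $74.45
Pension Levy: 7.9% × $10,340.00 = $816.86
Total withheld: $1,437.42 + $517.00 + $74.45 + $816.86 = $2,845.73
Net pay: $10,340.00 − $2,845.73 = $7,494.27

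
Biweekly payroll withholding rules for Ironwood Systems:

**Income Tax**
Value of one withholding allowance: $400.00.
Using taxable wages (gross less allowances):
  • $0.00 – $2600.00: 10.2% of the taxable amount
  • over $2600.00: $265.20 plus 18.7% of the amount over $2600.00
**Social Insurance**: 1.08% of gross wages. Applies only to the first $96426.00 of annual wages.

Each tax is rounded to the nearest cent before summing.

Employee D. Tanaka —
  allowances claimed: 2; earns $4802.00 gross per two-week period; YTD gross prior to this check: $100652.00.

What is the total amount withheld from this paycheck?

Income Tax: taxable = $4802.00 − 2×$400.00 = $4002.00
  $265.20 + 18.7% × ($4002.00 − $2600.00) = $265.20 + 18.7% × $1402.00 = $527.37
Social Insurance: YTD $100652.00 ≥ cap $96426.00 → $0.00
Total: $527.37 + $0.00 = $527.37

$527.37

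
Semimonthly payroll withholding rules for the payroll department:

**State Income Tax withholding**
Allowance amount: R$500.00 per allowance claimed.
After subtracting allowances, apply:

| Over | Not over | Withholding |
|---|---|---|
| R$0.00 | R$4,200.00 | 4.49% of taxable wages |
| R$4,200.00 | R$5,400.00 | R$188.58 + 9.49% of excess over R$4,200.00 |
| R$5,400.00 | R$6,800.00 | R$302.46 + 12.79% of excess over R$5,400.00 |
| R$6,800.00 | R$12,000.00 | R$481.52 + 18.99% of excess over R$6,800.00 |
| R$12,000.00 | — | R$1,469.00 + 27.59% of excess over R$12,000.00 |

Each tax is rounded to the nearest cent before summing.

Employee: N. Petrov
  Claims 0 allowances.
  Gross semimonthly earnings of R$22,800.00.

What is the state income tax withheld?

R$4,448.72

State Income Tax: taxable = R$22,800.00
  R$1,469.00 + 27.59% × (R$22,800.00 − R$12,000.00) = R$1,469.00 + 27.59% × R$10,800.00 = R$4,448.72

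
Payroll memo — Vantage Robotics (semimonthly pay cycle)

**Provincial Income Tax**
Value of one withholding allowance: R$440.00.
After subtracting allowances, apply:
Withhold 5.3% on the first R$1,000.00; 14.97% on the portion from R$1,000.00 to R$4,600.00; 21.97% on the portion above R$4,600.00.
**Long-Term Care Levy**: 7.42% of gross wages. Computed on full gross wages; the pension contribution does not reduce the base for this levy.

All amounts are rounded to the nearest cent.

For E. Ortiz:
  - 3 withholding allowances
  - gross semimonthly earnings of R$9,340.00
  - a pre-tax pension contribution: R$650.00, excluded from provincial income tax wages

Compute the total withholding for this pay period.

R$1,893.52

Provincial Income Tax: taxable = R$9,340.00 − R$650.00 − 3×R$440.00 = R$7,370.00
  R$591.92 + 21.97% × (R$7,370.00 − R$4,600.00) = R$591.92 + 21.97% × R$2,770.00 = R$1,200.49
Long-Term Care Levy: 7.42% × R$9,340.00 = R$693.03
Total: R$1,200.49 + R$693.03 = R$1,893.52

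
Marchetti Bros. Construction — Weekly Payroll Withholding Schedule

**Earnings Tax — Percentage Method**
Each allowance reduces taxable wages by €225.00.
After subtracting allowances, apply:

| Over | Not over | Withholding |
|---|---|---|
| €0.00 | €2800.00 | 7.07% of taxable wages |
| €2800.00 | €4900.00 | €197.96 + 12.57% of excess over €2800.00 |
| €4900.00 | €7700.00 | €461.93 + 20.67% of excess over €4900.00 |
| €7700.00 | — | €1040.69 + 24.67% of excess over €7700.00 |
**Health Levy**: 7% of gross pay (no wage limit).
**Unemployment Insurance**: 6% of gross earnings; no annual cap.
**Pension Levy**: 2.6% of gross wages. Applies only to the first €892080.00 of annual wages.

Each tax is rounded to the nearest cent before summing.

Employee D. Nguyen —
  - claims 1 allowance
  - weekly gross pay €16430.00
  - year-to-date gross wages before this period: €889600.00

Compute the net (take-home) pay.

€11090.75

Earnings Tax: taxable = €16430.00 − 1×€225.00 = €16205.00
  €1040.69 + 24.67% × (€16205.00 − €7700.00) = €1040.69 + 24.67% × €8505.00 = €3138.87
Health Levy: 7% × €16430.00 = €1150.10
Unemployment Insurance: 6% × €16430.00 = €985.80
Pension Levy: cap €892080.00 − YTD €889600.00 = €2480.00 subject; 2.6% × €2480.00 = €64.48
Total withheld: €3138.87 + €1150.10 + €985.80 + €64.48 = €5339.25
Net pay: €16430.00 − €5339.25 = €11090.75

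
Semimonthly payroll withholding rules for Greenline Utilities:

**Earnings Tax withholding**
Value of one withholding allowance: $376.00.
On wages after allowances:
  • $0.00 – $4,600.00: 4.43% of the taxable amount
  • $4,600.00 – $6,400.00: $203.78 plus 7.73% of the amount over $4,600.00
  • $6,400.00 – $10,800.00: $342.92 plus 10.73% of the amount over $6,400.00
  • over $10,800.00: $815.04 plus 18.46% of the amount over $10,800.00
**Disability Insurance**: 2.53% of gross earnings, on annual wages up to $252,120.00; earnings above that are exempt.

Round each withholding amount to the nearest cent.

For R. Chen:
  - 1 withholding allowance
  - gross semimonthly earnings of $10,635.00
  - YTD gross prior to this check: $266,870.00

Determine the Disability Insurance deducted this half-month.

$0.00

Disability Insurance: YTD $266,870.00 ≥ cap $252,120.00 → $0.00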